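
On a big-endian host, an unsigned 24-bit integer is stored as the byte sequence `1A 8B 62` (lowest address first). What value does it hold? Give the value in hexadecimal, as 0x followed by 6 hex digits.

0x1A8B62

In big-endian order the high byte comes first in memory.
The bytes are already most-significant first: 0x1A8B62.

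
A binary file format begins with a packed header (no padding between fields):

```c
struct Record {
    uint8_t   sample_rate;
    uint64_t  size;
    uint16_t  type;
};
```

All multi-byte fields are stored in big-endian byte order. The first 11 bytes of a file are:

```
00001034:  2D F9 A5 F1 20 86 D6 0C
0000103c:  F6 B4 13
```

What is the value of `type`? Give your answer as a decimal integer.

`type` follows `sample_rate` (1 B), `size` (8 B), so it starts at offset 1 + 8 = 9 and occupies 2 bytes.
Bytes at offsets 9..10: B4 13.
Big-endian: lowest address holds the most-significant byte.
The bytes are already most-significant first: 0xB413.
0xB413 = 46099.

46099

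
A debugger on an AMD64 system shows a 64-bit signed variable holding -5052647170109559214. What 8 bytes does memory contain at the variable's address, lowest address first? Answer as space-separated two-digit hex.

52 AE 3C 3A 2B 64 E1 B9

Two's complement of -5052647170109559214 in 64 bits: 5052647170109559214 = 0x461E9BD4C5C351AE; invert → 0xB9E1642B3A3CAE51; add 1 → 0xB9E1642B3A3CAE52.
Split into bytes (most-significant first): B9 E1 64 2B 3A 3C AE 52.
Little-endian: lowest address holds the least-significant byte.
So at ascending addresses the bytes are 52 AE 3C 3A 2B 64 E1 B9.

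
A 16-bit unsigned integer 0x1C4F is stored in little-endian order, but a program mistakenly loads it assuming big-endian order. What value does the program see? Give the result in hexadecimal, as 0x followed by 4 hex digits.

0x4F1C

Stored little-endian, the bytes at ascending addresses are 4F 1C.
Read back as big-endian, the last byte is least significant, giving 0x4F1C.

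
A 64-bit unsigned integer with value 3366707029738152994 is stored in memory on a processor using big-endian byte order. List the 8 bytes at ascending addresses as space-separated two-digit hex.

2E B8 F2 34 BA 5A 64 22

3366707029738152994 in hexadecimal, padded to 64 bits, is 0x2EB8F234BA5A6422.
Split into bytes (most-significant first): 2E B8 F2 34 BA 5A 64 22.
In big-endian order the high byte comes first in memory.
So the memory order matches the most-significant-first order: 2E B8 F2 34 BA 5A 64 22.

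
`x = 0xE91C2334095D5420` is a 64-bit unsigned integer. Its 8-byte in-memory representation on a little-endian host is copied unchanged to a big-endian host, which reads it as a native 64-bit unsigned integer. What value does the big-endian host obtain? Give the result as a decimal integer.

Stored little-endian, the bytes at ascending addresses are 20 54 5D 09 34 23 1C E9.
Read back as big-endian, the last byte is least significant, giving 0x20545D0934231CE9.
0x20545D0934231CE9 = 2329589201368194281.

2329589201368194281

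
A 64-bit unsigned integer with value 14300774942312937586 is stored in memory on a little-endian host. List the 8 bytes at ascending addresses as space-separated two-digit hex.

72 B8 5E 91 0A 8F 76 C6

14300774942312937586 in hexadecimal, padded to 64 bits, is 0xC6768F0A915EB872.
Split into bytes (most-significant first): C6 76 8F 0A 91 5E B8 72.
Little-endian: lowest address holds the least-significant byte.
So at ascending addresses the bytes are 72 B8 5E 91 0A 8F 76 C6.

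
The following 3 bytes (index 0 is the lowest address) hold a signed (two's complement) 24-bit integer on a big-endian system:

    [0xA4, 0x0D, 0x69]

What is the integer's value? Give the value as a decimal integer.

Big-endian stores the most-significant byte at the lowest address.
The bytes are already most-significant first: 0xA40D69.
Top bit is set, so as a signed 24-bit value this is 0xA40D69 − 2^24 = -6025879.

-6025879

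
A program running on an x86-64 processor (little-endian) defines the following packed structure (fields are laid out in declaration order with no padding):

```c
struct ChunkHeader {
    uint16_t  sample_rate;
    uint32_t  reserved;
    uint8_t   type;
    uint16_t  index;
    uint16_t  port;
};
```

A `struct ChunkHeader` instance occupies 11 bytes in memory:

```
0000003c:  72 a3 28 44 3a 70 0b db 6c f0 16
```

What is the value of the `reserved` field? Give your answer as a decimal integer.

1882866728

`reserved` follows `sample_rate` (2 bytes), so it starts at byte offset 2 and occupies 4 bytes.
Bytes at offsets 2..5: 28 44 3A 70.
Little-endian stores the least-significant byte at the lowest address.
Reassemble most-significant byte first: 70 3A 44 28 → 0x703A4428.
0x703A4428 = 1882866728.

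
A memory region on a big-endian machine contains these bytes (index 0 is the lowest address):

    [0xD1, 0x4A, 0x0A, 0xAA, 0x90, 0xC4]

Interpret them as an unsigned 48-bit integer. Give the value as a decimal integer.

230115936735428

Big-endian stores the most-significant byte at the lowest address.
The bytes are already most-significant first: 0xD14A0AAA90C4.
0xD14A0AAA90C4 = 230115936735428.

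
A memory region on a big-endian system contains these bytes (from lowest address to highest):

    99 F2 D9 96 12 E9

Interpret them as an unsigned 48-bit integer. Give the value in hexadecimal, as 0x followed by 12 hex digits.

In big-endian order the high byte comes first in memory.
The bytes are already most-significant first: 0x99F2D99612E9.

0x99F2D99612E9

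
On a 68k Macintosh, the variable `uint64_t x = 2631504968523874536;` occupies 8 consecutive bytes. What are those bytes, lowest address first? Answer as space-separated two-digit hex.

24 84 FB D3 99 8A 80 E8

2631504968523874536 in hexadecimal, padded to 64 bits, is 0x2484FBD3998A80E8.
Split into bytes (most-significant first): 24 84 FB D3 99 8A 80 E8.
Big-endian stores the most-significant byte at the lowest address.
So the memory order matches the most-significant-first order: 24 84 FB D3 99 8A 80 E8.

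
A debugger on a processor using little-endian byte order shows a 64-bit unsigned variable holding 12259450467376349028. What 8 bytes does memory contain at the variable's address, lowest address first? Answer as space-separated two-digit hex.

64 BF 76 29 3F 51 22 AA

12259450467376349028 in hexadecimal, padded to 64 bits, is 0xAA22513F2976BF64.
Split into bytes (most-significant first): AA 22 51 3F 29 76 BF 64.
Little-endian: lowest address holds the least-significant byte.
So at ascending addresses the bytes are 64 BF 76 29 3F 51 22 AA.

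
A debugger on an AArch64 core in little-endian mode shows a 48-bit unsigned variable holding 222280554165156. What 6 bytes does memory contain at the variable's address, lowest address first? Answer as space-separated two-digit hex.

A4 B3 78 B9 29 CA

222280554165156 in hexadecimal, padded to 48 bits, is 0xCA29B978B3A4.
Split into bytes (most-significant first): CA 29 B9 78 B3 A4.
Little-endian: lowest address holds the least-significant byte.
So at ascending addresses the bytes are A4 B3 78 B9 29 CA.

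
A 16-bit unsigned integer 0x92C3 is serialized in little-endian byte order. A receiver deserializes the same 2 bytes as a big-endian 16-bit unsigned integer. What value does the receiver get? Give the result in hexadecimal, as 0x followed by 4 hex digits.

0xC392

Stored little-endian, the bytes at ascending addresses are C3 92.
Read back as big-endian, the last byte is least significant, giving 0xC392.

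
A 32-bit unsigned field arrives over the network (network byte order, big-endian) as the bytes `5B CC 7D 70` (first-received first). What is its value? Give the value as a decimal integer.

1540128112

Big-endian: lowest address holds the most-significant byte.
The bytes are already most-significant first: 0x5BCC7D70.
0x5BCC7D70 = 1540128112.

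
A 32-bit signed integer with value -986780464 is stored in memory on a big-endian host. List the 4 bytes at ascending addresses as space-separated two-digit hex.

C5 2E EC D0

Two's complement of -986780464 in 32 bits: 986780464 = 0x3AD11330; invert → 0xC52EECCF; add 1 → 0xC52EECD0.
Split into bytes (most-significant first): C5 2E EC D0.
Big-endian stores the most-significant byte at the lowest address.
So the memory order matches the most-significant-first order: C5 2E EC D0.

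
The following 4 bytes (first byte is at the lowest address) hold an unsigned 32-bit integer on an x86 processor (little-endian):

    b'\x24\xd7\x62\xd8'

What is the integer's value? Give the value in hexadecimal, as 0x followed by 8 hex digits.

Little-endian stores the least-significant byte at the lowest address.
Reassemble most-significant byte first: D8 62 D7 24 → 0xD862D724.

0xD862D724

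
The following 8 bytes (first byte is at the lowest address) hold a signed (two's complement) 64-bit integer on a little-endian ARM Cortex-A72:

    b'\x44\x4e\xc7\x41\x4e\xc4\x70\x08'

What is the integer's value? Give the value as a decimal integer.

Little-endian stores the least-significant byte at the lowest address.
Reassemble most-significant byte first: 08 70 C4 4E 41 C7 4E 44 → 0x0870C44E41C74E44.
0x0870C44E41C74E44 = 608201790085090884.

608201790085090884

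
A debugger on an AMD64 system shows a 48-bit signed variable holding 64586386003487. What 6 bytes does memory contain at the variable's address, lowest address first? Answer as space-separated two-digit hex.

64586386003487 in hexadecimal, padded to 48 bits, is 0x3ABDB098561F.
Split into bytes (most-significant first): 3A BD B0 98 56 1F.
In little-endian order the low byte comes first in memory.
So at ascending addresses the bytes are 1F 56 98 B0 BD 3A.

1F 56 98 B0 BD 3A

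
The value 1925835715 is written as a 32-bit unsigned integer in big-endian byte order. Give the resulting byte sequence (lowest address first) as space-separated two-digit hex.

1925835715 in hexadecimal, padded to 32 bits, is 0x72C9EBC3.
Split into bytes (most-significant first): 72 C9 EB C3.
In big-endian order the high byte comes first in memory.
So the memory order matches the most-significant-first order: 72 C9 EB C3.

72 C9 EB C3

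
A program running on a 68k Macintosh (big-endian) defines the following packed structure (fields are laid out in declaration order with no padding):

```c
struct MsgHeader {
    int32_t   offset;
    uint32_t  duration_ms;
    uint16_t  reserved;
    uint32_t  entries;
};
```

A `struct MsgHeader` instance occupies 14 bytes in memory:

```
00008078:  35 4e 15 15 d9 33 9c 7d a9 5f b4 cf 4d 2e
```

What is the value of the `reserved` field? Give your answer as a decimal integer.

43359

`reserved` follows `offset` (4 B), `duration_ms` (4 B), so it starts at offset 4 + 4 = 8 and occupies 2 bytes.
Bytes at offsets 8..9: A9 5F.
In big-endian order the high byte comes first in memory.
The bytes are already most-significant first: 0xA95F.
0xA95F = 43359.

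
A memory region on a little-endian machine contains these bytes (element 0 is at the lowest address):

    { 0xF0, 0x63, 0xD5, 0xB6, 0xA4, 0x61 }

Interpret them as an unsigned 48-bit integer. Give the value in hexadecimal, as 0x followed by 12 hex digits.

In little-endian order the low byte comes first in memory.
Reassemble most-significant byte first: 61 A4 B6 D5 63 F0 → 0x61A4B6D563F0.

0x61A4B6D563F0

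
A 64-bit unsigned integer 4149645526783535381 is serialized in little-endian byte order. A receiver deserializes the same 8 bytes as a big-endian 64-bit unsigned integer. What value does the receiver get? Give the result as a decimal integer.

4149645526783535381 in 64-bit hexadecimal is 0x3996809EEFB8A915.
Stored little-endian, the bytes at ascending addresses are 15 A9 B8 EF 9E 80 96 39.
Read back as big-endian, the last byte is least significant, giving 0x15A9B8EF9E809639.
0x15A9B8EF9E809639 = 1560982085156509241.

1560982085156509241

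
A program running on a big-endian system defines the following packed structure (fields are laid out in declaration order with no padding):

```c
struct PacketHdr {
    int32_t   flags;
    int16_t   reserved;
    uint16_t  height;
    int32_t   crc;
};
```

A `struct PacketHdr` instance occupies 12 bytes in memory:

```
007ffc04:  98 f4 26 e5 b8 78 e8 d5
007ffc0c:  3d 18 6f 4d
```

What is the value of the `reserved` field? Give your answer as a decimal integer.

`reserved` follows `flags` (4 bytes), so it starts at byte offset 4 and occupies 2 bytes.
Bytes at offsets 4..5: B8 78.
In big-endian order the high byte comes first in memory.
The bytes are already most-significant first: 0xB878.
Top bit is set, so as a signed 16-bit value this is 0xB878 − 2^16 = -18312.

-18312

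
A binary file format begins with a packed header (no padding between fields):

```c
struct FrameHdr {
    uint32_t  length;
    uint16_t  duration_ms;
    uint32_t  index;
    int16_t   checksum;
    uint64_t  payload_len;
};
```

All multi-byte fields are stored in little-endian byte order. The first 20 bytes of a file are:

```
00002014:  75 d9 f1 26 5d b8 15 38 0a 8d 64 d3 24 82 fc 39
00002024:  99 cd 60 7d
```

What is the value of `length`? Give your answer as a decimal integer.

653384053

`length` is the first field, at byte offset 0, occupying 4 bytes.
Bytes at offsets 0..3: 75 D9 F1 26.
In little-endian order the low byte comes first in memory.
Reassemble most-significant byte first: 26 F1 D9 75 → 0x26F1D975.
0x26F1D975 = 653384053.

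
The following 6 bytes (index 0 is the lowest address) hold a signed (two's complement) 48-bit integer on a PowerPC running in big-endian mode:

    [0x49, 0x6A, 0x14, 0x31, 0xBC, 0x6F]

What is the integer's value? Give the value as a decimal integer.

80719954164847

Big-endian stores the most-significant byte at the lowest address.
The bytes are already most-significant first: 0x496A1431BC6F.
0x496A1431BC6F = 80719954164847.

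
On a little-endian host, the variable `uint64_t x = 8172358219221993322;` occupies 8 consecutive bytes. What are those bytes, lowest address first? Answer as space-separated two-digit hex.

8172358219221993322 in hexadecimal, padded to 64 bits, is 0x716A0C8059F8876A.
Split into bytes (most-significant first): 71 6A 0C 80 59 F8 87 6A.
Little-endian: lowest address holds the least-significant byte.
So at ascending addresses the bytes are 6A 87 F8 59 80 0C 6A 71.

6A 87 F8 59 80 0C 6A 71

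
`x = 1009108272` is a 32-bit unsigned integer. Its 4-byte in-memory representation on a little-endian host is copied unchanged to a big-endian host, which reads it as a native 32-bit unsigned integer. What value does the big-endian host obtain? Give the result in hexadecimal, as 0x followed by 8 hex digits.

1009108272 in 32-bit hexadecimal is 0x3C25C530.
Stored little-endian, the bytes at ascending addresses are 30 C5 25 3C.
Read back as big-endian, the last byte is least significant, giving 0x30C5253C.

0x30C5253C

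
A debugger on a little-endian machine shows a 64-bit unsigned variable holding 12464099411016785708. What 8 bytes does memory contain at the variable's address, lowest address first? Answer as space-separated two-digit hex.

2C 9F CF 6E 60 60 F9 AC

12464099411016785708 in hexadecimal, padded to 64 bits, is 0xACF960606ECF9F2C.
Split into bytes (most-significant first): AC F9 60 60 6E CF 9F 2C.
Little-endian: lowest address holds the least-significant byte.
So at ascending addresses the bytes are 2C 9F CF 6E 60 60 F9 AC.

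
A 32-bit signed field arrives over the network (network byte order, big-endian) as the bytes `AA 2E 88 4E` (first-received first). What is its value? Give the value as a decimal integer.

Big-endian stores the most-significant byte at the lowest address.
The bytes are already most-significant first: 0xAA2E884E.
Top bit is set, so as a signed 32-bit value this is 0xAA2E884E − 2^32 = -1439791026.

-1439791026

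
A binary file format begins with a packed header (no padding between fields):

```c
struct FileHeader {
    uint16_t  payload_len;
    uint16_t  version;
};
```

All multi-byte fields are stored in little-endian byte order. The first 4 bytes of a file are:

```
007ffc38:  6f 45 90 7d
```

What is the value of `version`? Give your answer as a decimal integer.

32144

`version` follows `payload_len` (2 bytes), so it starts at byte offset 2 and occupies 2 bytes.
Bytes at offsets 2..3: 90 7D.
In little-endian order the low byte comes first in memory.
Reassemble most-significant byte first: 7D 90 → 0x7D90.
0x7D90 = 32144.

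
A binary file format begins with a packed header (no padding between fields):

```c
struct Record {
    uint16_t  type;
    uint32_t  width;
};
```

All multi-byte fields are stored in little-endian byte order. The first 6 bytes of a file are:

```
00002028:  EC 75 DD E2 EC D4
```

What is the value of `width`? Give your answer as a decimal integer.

`width` follows `type` (2 bytes), so it starts at byte offset 2 and occupies 4 bytes.
Bytes at offsets 2..5: DD E2 EC D4.
In little-endian order the low byte comes first in memory.
Reassemble most-significant byte first: D4 EC E2 DD → 0xD4ECE2DD.
0xD4ECE2DD = 3572294365.

3572294365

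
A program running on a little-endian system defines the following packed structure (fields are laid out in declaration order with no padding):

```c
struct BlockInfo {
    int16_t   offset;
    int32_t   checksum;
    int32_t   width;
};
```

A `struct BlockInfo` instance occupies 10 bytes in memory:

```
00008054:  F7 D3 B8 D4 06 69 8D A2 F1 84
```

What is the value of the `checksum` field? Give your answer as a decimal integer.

1762055352

`checksum` follows `offset` (2 bytes), so it starts at byte offset 2 and occupies 4 bytes.
Bytes at offsets 2..5: B8 D4 06 69.
In little-endian order the low byte comes first in memory.
Reassemble most-significant byte first: 69 06 D4 B8 → 0x6906D4B8.
0x6906D4B8 = 1762055352.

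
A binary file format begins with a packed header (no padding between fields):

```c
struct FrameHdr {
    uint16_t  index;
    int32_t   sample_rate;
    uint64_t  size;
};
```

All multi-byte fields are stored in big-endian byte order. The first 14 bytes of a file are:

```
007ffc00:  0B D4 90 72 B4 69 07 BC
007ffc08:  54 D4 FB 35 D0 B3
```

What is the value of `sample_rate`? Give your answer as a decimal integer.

`sample_rate` follows `index` (2 bytes), so it starts at byte offset 2 and occupies 4 bytes.
Bytes at offsets 2..5: 90 72 B4 69.
Big-endian stores the most-significant byte at the lowest address.
The bytes are already most-significant first: 0x9072B469.
Top bit is set, so as a signed 32-bit value this is 0x9072B469 − 2^32 = -1871530903.

-1871530903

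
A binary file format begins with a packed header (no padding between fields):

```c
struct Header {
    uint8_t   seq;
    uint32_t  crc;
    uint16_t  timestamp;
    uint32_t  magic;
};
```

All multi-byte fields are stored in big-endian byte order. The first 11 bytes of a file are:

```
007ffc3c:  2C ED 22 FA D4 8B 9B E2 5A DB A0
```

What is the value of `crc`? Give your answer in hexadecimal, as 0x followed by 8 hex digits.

`crc` follows `seq` (1 byte), so it starts at byte offset 1 and occupies 4 bytes.
Bytes at offsets 1..4: ED 22 FA D4.
Big-endian: lowest address holds the most-significant byte.
The bytes are already most-significant first: 0xED22FAD4.

0xED22FAD4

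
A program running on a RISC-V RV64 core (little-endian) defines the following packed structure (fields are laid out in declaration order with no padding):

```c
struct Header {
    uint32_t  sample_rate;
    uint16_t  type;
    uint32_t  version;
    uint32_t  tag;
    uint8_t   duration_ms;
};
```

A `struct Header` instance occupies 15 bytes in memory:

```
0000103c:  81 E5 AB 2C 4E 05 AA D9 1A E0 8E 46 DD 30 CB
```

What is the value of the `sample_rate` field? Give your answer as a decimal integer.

749462913

`sample_rate` is the first field, at byte offset 0, occupying 4 bytes.
Bytes at offsets 0..3: 81 E5 AB 2C.
Little-endian stores the least-significant byte at the lowest address.
Reassemble most-significant byte first: 2C AB E5 81 → 0x2CABE581.
0x2CABE581 = 749462913.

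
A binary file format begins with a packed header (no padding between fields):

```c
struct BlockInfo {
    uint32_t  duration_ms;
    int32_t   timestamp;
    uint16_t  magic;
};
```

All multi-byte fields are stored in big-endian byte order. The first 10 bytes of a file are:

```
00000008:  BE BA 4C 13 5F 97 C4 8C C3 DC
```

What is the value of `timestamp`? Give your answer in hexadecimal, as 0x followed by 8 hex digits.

0x5F97C48C

`timestamp` follows `duration_ms` (4 bytes), so it starts at byte offset 4 and occupies 4 bytes.
Bytes at offsets 4..7: 5F 97 C4 8C.
In big-endian order the high byte comes first in memory.
The bytes are already most-significant first: 0x5F97C48C.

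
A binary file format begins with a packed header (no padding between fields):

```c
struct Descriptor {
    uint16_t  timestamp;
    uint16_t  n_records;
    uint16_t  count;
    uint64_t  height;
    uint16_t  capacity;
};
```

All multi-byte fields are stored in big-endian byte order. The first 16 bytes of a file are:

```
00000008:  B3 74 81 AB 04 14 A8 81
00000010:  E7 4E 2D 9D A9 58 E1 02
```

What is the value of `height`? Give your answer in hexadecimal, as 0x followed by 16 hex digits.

0xA881E74E2D9DA958

`height` follows `timestamp` (2 B), `n_records` (2 B), `count` (2 B), so it starts at offset 2 + 2 + 2 = 6 and occupies 8 bytes.
Bytes at offsets 6..13: A8 81 E7 4E 2D 9D A9 58.
In big-endian order the high byte comes first in memory.
The bytes are already most-significant first: 0xA881E74E2D9DA958.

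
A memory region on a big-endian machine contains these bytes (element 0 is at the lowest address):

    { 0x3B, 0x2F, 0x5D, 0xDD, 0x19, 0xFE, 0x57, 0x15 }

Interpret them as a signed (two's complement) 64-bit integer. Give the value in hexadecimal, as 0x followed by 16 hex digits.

Big-endian: lowest address holds the most-significant byte.
The bytes are already most-significant first: 0x3B2F5DDD19FE5715.

0x3B2F5DDD19FE5715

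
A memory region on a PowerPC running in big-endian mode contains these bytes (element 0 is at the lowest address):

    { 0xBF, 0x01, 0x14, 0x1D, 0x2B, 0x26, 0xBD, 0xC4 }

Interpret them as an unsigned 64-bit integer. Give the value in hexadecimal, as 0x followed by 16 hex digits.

0xBF01141D2B26BDC4

In big-endian order the high byte comes first in memory.
The bytes are already most-significant first: 0xBF01141D2B26BDC4.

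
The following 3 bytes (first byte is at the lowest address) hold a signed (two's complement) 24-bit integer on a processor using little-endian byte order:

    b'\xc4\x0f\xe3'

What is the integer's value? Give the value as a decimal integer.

Little-endian: lowest address holds the least-significant byte.
Reassemble most-significant byte first: E3 0F C4 → 0xE30FC4.
Top bit is set, so as a signed 24-bit value this is 0xE30FC4 − 2^24 = -1896508.

-1896508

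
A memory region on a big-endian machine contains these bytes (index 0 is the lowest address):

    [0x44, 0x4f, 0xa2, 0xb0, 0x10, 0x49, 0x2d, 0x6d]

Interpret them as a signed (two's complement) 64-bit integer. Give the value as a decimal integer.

Big-endian stores the most-significant byte at the lowest address.
The bytes are already most-significant first: 0x444FA2B010492D6D.
0x444FA2B010492D6D = 4922331794810416493.

4922331794810416493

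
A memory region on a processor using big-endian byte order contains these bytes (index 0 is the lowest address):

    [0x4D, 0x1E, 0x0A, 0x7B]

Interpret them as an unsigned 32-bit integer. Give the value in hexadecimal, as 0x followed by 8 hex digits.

Big-endian: lowest address holds the most-significant byte.
The bytes are already most-significant first: 0x4D1E0A7B.

0x4D1E0A7B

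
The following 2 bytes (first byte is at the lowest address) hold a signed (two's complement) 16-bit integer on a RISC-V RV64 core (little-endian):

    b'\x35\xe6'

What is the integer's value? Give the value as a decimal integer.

Little-endian stores the least-significant byte at the lowest address.
Reassemble most-significant byte first: E6 35 → 0xE635.
Top bit is set, so as a signed 16-bit value this is 0xE635 − 2^16 = -6603.

-6603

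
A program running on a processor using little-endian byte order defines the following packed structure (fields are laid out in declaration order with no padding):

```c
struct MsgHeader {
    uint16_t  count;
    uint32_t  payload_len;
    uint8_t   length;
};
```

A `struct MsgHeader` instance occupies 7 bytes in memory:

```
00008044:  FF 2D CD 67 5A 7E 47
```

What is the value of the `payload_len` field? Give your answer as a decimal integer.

2119854029

`payload_len` follows `count` (2 bytes), so it starts at byte offset 2 and occupies 4 bytes.
Bytes at offsets 2..5: CD 67 5A 7E.
In little-endian order the low byte comes first in memory.
Reassemble most-significant byte first: 7E 5A 67 CD → 0x7E5A67CD.
0x7E5A67CD = 2119854029.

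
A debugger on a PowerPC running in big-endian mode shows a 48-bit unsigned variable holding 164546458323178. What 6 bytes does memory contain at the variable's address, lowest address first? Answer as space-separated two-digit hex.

95 A7 75 32 88 EA

164546458323178 in hexadecimal, padded to 48 bits, is 0x95A7753288EA.
Split into bytes (most-significant first): 95 A7 75 32 88 EA.
In big-endian order the high byte comes first in memory.
So the memory order matches the most-significant-first order: 95 A7 75 32 88 EA.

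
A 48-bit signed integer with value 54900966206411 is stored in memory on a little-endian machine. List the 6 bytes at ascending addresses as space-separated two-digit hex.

54900966206411 in hexadecimal, padded to 48 bits, is 0x31EEA096ABCB.
Split into bytes (most-significant first): 31 EE A0 96 AB CB.
Little-endian: lowest address holds the least-significant byte.
So at ascending addresses the bytes are CB AB 96 A0 EE 31.

CB AB 96 A0 EE 31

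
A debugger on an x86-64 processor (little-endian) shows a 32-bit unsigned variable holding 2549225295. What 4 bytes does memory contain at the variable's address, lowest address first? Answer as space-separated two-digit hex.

4F 17 F2 97

2549225295 in hexadecimal, padded to 32 bits, is 0x97F2174F.
Split into bytes (most-significant first): 97 F2 17 4F.
In little-endian order the low byte comes first in memory.
So at ascending addresses the bytes are 4F 17 F2 97.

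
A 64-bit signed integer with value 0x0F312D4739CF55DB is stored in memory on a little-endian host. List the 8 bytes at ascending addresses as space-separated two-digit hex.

DB 55 CF 39 47 2D 31 0F

Split into bytes (most-significant first): 0F 31 2D 47 39 CF 55 DB.
In little-endian order the low byte comes first in memory.
So at ascending addresses the bytes are DB 55 CF 39 47 2D 31 0F.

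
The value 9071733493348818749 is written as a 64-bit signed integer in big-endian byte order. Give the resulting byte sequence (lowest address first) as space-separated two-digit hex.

9071733493348818749 in hexadecimal, padded to 64 bits, is 0x7DE5458C5011DF3D.
Split into bytes (most-significant first): 7D E5 45 8C 50 11 DF 3D.
Big-endian: lowest address holds the most-significant byte.
So the memory order matches the most-significant-first order: 7D E5 45 8C 50 11 DF 3D.

7D E5 45 8C 50 11 DF 3D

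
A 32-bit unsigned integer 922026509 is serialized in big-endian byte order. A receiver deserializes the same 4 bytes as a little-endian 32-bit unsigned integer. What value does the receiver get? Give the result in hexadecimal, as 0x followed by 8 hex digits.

922026509 in 32-bit hexadecimal is 0x36F5020D.
Stored big-endian, the bytes at ascending addresses are 36 F5 02 0D.
Read back as little-endian, the first byte is least significant, giving 0x0D02F536.

0x0D02F536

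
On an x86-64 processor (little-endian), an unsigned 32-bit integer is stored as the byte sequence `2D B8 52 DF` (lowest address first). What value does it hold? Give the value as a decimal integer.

Little-endian: lowest address holds the least-significant byte.
Reassemble most-significant byte first: DF 52 B8 2D → 0xDF52B82D.
0xDF52B82D = 3746740269.

3746740269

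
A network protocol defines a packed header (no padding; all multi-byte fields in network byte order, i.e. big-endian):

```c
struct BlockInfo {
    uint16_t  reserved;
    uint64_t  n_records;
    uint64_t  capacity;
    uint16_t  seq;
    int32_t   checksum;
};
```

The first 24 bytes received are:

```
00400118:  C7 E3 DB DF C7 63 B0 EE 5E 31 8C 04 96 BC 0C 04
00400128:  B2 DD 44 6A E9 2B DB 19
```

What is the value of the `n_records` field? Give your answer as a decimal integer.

`n_records` follows `reserved` (2 bytes), so it starts at byte offset 2 and occupies 8 bytes.
Bytes at offsets 2..9: DB DF C7 63 B0 EE 5E 31.
In big-endian order the high byte comes first in memory.
The bytes are already most-significant first: 0xDBDFC763B0EE5E31.
0xDBDFC763B0EE5E31 = 15843601245096795697.

15843601245096795697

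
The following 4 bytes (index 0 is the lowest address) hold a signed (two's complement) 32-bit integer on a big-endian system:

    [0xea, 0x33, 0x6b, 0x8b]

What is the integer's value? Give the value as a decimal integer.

Big-endian: lowest address holds the most-significant byte.
The bytes are already most-significant first: 0xEA336B8B.
Top bit is set, so as a signed 32-bit value this is 0xEA336B8B − 2^32 = -365728885.

-365728885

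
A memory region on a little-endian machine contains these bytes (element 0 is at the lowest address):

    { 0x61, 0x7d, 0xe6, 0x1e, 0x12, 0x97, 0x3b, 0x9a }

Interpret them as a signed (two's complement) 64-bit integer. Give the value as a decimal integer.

-7333101464159093407

In little-endian order the low byte comes first in memory.
Reassemble most-significant byte first: 9A 3B 97 12 1E E6 7D 61 → 0x9A3B97121EE67D61.
Top bit is set, so as a signed 64-bit value this is 0x9A3B97121EE67D61 − 2^64 = -7333101464159093407.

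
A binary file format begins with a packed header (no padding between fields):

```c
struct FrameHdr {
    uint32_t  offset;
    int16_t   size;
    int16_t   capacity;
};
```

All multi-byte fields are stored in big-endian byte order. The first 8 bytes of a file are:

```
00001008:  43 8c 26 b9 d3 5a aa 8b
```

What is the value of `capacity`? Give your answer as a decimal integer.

`capacity` follows `offset` (4 B), `size` (2 B), so it starts at offset 4 + 2 = 6 and occupies 2 bytes.
Bytes at offsets 6..7: AA 8B.
Big-endian stores the most-significant byte at the lowest address.
The bytes are already most-significant first: 0xAA8B.
Top bit is set, so as a signed 16-bit value this is 0xAA8B − 2^16 = -21877.

-21877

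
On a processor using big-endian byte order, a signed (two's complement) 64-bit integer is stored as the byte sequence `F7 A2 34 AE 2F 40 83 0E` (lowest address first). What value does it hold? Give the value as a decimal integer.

In big-endian order the high byte comes first in memory.
The bytes are already most-significant first: 0xF7A234AE2F40830E.
Top bit is set, so as a signed 64-bit value this is 0xF7A234AE2F40830E − 2^64 = -602861477392514290.

-602861477392514290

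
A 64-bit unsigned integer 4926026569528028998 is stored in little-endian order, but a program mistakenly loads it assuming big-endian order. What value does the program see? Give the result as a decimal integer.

5093530316518415428

4926026569528028998 in 64-bit hexadecimal is 0x445CC310D6DAAF46.
Stored little-endian, the bytes at ascending addresses are 46 AF DA D6 10 C3 5C 44.
Read back as big-endian, the last byte is least significant, giving 0x46AFDAD610C35C44.
0x46AFDAD610C35C44 = 5093530316518415428.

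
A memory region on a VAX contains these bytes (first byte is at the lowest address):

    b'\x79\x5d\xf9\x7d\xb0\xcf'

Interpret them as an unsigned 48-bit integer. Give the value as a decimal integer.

Little-endian stores the least-significant byte at the lowest address.
Reassemble most-significant byte first: CF B0 7D F9 5D 79 → 0xCFB07DF95D79.
0xCFB07DF95D79 = 228356934688121.

228356934688121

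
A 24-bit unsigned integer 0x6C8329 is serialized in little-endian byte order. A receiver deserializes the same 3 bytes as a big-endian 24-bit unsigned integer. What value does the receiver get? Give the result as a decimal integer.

Stored little-endian, the bytes at ascending addresses are 29 83 6C.
Read back as big-endian, the last byte is least significant, giving 0x29836C.
0x29836C = 2720620.

2720620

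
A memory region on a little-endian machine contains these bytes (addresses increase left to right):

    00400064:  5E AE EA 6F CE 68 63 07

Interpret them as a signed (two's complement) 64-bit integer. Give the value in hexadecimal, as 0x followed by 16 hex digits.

Little-endian stores the least-significant byte at the lowest address.
Reassemble most-significant byte first: 07 63 68 CE 6F EA AE 5E → 0x076368CE6FEAAE5E.

0x076368CE6FEAAE5E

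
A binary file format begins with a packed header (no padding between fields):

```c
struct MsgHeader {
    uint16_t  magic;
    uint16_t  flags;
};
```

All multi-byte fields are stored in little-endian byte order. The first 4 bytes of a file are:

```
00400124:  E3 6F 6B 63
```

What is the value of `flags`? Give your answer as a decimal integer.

25451

`flags` follows `magic` (2 bytes), so it starts at byte offset 2 and occupies 2 bytes.
Bytes at offsets 2..3: 6B 63.
Little-endian: lowest address holds the least-significant byte.
Reassemble most-significant byte first: 63 6B → 0x636B.
0x636B = 25451.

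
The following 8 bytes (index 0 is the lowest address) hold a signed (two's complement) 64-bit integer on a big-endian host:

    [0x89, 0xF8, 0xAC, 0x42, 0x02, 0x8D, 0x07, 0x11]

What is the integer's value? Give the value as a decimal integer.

-8504858496778565871

Big-endian: lowest address holds the most-significant byte.
The bytes are already most-significant first: 0x89F8AC42028D0711.
Top bit is set, so as a signed 64-bit value this is 0x89F8AC42028D0711 − 2^64 = -8504858496778565871.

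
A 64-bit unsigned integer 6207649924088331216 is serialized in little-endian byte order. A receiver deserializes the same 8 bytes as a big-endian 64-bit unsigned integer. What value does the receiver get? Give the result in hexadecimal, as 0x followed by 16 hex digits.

6207649924088331216 in 64-bit hexadecimal is 0x562600B76743FBD0.
Stored little-endian, the bytes at ascending addresses are D0 FB 43 67 B7 00 26 56.
Read back as big-endian, the last byte is least significant, giving 0xD0FB4367B7002656.

0xD0FB4367B7002656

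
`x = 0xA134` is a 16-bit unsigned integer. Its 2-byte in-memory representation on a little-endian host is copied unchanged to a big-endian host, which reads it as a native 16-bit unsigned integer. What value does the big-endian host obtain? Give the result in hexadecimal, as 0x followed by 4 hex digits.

0x34A1

Stored little-endian, the bytes at ascending addresses are 34 A1.
Read back as big-endian, the last byte is least significant, giving 0x34A1.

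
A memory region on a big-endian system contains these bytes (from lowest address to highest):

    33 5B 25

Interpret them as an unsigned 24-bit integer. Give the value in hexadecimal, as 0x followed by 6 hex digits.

0x335B25

Big-endian stores the most-significant byte at the lowest address.
The bytes are already most-significant first: 0x335B25.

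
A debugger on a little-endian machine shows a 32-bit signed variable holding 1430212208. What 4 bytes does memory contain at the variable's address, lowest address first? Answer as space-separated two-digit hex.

1430212208 in hexadecimal, padded to 32 bits, is 0x553F4E70.
Split into bytes (most-significant first): 55 3F 4E 70.
Little-endian stores the least-significant byte at the lowest address.
So at ascending addresses the bytes are 70 4E 3F 55.

70 4E 3F 55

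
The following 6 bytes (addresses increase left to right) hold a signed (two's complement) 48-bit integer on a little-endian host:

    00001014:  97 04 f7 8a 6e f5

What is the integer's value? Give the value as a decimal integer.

-11619850058601

Little-endian stores the least-significant byte at the lowest address.
Reassemble most-significant byte first: F5 6E 8A F7 04 97 → 0xF56E8AF70497.
Top bit is set, so as a signed 48-bit value this is 0xF56E8AF70497 − 2^48 = -11619850058601.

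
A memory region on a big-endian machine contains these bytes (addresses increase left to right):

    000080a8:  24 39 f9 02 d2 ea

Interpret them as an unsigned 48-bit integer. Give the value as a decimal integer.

In big-endian order the high byte comes first in memory.
The bytes are already most-significant first: 0x2439F902D2EA.
0x2439F902D2EA = 39831409447658.

39831409447658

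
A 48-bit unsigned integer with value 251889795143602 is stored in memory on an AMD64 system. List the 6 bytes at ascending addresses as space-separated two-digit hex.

B2 17 C3 A9 17 E5

251889795143602 in hexadecimal, padded to 48 bits, is 0xE517A9C317B2.
Split into bytes (most-significant first): E5 17 A9 C3 17 B2.
Little-endian: lowest address holds the least-significant byte.
So at ascending addresses the bytes are B2 17 C3 A9 17 E5.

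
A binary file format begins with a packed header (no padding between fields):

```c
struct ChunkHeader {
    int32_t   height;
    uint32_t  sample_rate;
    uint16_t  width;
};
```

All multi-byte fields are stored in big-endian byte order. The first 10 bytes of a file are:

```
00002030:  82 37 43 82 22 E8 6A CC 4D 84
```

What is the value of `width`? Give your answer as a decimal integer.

19844

`width` follows `height` (4 B), `sample_rate` (4 B), so it starts at offset 4 + 4 = 8 and occupies 2 bytes.
Bytes at offsets 8..9: 4D 84.
Big-endian stores the most-significant byte at the lowest address.
The bytes are already most-significant first: 0x4D84.
0x4D84 = 19844.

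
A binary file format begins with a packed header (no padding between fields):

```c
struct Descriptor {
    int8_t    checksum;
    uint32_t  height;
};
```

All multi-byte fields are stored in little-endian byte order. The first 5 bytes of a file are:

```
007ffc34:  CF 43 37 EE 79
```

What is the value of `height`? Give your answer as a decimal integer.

2045654851

`height` follows `checksum` (1 byte), so it starts at byte offset 1 and occupies 4 bytes.
Bytes at offsets 1..4: 43 37 EE 79.
In little-endian order the low byte comes first in memory.
Reassemble most-significant byte first: 79 EE 37 43 → 0x79EE3743.
0x79EE3743 = 2045654851.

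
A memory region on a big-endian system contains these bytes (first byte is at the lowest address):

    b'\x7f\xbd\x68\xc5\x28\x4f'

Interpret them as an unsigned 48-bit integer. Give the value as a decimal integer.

In big-endian order the high byte comes first in memory.
The bytes are already most-significant first: 0x7FBD68C5284F.
0x7FBD68C5284F = 140451483297871.

140451483297871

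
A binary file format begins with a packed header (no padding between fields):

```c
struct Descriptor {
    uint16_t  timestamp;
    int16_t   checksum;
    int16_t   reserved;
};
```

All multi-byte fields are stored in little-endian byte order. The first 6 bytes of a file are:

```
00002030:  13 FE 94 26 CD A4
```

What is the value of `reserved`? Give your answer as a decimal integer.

`reserved` follows `timestamp` (2 B), `checksum` (2 B), so it starts at offset 2 + 2 = 4 and occupies 2 bytes.
Bytes at offsets 4..5: CD A4.
Little-endian stores the least-significant byte at the lowest address.
Reassemble most-significant byte first: A4 CD → 0xA4CD.
Top bit is set, so as a signed 16-bit value this is 0xA4CD − 2^16 = -23347.

-23347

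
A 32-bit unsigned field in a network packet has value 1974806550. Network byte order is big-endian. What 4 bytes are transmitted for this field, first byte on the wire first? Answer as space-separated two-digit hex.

75 B5 28 16

1974806550 in hexadecimal, padded to 32 bits, is 0x75B52816.
Split into bytes (most-significant first): 75 B5 28 16.
In big-endian order the high byte comes first in memory.
So the memory order matches the most-significant-first order: 75 B5 28 16.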